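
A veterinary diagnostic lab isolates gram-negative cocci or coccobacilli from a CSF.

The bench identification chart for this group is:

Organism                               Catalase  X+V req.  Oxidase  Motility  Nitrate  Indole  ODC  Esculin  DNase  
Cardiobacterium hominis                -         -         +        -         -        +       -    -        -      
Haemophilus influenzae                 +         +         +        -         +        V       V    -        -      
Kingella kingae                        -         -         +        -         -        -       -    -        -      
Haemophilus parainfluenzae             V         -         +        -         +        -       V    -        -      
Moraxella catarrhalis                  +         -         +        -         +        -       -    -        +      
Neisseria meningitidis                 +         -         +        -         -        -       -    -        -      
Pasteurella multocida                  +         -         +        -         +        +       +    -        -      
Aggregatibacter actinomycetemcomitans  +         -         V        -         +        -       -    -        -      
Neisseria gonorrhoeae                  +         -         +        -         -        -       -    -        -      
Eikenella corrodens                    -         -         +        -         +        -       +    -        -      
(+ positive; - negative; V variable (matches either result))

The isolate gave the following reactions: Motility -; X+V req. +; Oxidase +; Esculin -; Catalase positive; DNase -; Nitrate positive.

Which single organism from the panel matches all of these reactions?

Haemophilus influenzae

Catalase +: excludes Cardiobacterium hominis, Kingella kingae, Eikenella corrodens — 7 left.
Motility -: all 7 remaining candidates are consistent.
DNase -: excludes Moraxella catarrhalis — 6 left.
Esculin -: all 6 remaining candidates are consistent.
X+V req. +: excludes 5 organisms — 1 left.
Oxidase +: the one remaining candidate is consistent.
Nitrate +: the one remaining candidate is consistent.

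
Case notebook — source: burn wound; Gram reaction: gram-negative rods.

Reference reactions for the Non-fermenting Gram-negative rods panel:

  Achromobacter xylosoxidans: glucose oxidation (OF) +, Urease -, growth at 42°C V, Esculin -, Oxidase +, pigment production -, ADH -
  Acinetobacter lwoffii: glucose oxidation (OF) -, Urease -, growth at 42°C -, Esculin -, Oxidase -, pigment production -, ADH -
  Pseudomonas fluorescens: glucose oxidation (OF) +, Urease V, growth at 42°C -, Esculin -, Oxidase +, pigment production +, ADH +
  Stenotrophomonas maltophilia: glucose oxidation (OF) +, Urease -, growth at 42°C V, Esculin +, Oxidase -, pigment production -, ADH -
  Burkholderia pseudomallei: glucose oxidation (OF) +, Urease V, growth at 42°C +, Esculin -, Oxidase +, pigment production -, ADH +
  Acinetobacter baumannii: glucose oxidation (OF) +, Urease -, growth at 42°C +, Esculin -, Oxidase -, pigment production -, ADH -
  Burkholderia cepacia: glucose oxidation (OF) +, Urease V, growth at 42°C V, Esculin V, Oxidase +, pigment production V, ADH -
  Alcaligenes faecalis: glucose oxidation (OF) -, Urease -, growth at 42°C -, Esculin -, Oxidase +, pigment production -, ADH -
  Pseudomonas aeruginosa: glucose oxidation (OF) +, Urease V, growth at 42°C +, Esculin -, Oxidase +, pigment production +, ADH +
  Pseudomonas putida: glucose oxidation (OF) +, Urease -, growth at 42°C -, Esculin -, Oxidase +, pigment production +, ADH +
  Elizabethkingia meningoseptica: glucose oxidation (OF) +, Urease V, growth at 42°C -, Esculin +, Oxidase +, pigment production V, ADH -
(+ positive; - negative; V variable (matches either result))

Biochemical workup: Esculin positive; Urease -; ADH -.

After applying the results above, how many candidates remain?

3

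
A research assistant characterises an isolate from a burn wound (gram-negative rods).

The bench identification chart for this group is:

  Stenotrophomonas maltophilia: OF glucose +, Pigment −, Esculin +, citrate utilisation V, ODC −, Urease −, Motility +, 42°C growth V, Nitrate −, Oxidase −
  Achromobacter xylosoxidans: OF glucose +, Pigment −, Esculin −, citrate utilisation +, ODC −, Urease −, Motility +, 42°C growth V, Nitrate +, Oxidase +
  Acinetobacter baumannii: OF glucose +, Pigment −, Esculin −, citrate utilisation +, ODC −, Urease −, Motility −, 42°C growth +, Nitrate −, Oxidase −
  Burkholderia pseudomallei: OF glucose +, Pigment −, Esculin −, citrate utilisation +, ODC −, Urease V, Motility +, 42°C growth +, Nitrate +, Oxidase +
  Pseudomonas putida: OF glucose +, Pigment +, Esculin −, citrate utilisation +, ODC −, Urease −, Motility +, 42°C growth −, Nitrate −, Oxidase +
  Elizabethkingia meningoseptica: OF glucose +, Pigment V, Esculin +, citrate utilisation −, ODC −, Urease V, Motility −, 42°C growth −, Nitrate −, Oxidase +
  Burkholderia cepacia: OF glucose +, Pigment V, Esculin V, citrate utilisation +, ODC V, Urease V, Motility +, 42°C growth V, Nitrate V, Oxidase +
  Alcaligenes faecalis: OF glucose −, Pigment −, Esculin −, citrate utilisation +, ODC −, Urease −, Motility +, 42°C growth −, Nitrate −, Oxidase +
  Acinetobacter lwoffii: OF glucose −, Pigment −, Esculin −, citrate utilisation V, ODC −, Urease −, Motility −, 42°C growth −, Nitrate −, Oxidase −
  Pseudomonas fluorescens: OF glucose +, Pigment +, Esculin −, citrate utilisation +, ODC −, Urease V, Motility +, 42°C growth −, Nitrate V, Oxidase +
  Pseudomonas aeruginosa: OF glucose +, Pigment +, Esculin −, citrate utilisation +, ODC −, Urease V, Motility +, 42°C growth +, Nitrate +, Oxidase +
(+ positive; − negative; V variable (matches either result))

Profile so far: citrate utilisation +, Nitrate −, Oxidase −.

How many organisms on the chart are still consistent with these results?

3

citrate utilisation +: excludes Elizabethkingia meningoseptica — 10 left.
Oxidase −: excludes 7 organisms — 3 left.
Nitrate −: all 3 remaining candidates are consistent.
Still consistent: Acinetobacter baumannii, Acinetobacter lwoffii, Stenotrophomonas maltophilia.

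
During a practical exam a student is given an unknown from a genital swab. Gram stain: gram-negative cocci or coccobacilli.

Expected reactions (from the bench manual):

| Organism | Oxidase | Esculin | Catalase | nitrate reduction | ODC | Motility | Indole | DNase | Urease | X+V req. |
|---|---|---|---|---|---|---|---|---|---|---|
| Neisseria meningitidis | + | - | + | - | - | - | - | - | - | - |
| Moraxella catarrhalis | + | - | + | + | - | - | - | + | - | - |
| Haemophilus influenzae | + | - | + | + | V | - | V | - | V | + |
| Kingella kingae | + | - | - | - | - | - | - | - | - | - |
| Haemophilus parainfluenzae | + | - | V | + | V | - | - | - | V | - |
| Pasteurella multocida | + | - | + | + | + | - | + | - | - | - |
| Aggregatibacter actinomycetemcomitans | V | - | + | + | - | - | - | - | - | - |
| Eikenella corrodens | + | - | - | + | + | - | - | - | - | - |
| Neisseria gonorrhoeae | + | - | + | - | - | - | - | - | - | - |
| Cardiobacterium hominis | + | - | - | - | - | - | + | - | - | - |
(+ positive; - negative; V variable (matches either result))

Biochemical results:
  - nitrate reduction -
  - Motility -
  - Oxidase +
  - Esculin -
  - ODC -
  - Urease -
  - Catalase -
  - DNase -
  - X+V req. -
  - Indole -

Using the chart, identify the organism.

Esculin -: all 10 remaining candidates are consistent.
Urease -: all 10 remaining candidates are consistent.
Indole -: excludes Pasteurella multocida, Cardiobacterium hominis — 8 left.
X+V req. -: excludes Haemophilus influenzae — 7 left.
Catalase -: excludes Neisseria meningitidis, Moraxella catarrhalis, Aggregatibacter actinomycetemcomitans, Neisseria gonorrhoeae — 3 left.
Motility -: all 3 remaining candidates are consistent.
ODC -: excludes Eikenella corrodens — 2 left.
Oxidase +: all 2 remaining candidates are consistent.
nitrate reduction -: excludes Haemophilus parainfluenzae — 1 left.
DNase -: the one remaining candidate is consistent.

Kingella kingae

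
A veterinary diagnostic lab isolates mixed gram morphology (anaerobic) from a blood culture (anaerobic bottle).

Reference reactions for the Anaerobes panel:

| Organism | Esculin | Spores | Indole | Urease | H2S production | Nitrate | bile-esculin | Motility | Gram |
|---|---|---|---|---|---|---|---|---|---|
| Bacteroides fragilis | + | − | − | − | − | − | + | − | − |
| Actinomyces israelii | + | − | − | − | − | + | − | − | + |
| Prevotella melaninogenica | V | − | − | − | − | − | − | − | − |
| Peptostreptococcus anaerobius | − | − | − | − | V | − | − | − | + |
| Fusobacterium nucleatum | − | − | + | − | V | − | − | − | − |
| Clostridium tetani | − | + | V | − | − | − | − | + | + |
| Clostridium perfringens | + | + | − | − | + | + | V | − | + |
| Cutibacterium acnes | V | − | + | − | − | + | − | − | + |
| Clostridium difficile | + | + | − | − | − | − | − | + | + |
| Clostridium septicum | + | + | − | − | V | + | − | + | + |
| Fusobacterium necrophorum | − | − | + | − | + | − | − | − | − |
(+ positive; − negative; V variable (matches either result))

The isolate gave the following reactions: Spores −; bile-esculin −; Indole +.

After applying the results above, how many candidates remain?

3

Spores −: excludes Clostridium tetani, Clostridium perfringens, Clostridium difficile, Clostridium septicum — 7 left.
bile-esculin −: excludes Bacteroides fragilis — 6 left.
Indole +: excludes Actinomyces israelii, Prevotella melaninogenica, Peptostreptococcus anaerobius — 3 left.
Still consistent: Cutibacterium acnes, Fusobacterium necrophorum, Fusobacterium nucleatum.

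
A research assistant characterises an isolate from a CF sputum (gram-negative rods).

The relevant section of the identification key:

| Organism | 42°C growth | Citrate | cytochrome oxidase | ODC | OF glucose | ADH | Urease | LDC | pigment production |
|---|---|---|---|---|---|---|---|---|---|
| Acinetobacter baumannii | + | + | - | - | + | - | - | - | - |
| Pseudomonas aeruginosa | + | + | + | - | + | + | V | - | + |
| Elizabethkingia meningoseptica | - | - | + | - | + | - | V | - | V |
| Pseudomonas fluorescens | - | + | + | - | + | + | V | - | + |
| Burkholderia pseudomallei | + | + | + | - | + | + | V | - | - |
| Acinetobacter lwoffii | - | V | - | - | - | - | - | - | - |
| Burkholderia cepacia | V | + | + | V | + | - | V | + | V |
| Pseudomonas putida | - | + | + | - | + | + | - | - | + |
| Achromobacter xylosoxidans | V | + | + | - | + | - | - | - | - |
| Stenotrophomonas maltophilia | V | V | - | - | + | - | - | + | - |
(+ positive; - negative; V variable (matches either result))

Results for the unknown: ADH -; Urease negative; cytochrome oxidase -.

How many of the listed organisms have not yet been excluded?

3

cytochrome oxidase -: excludes 7 organisms — 3 left.
Urease -: all 3 remaining candidates are consistent.
ADH -: all 3 remaining candidates are consistent.
Still consistent: Acinetobacter baumannii, Acinetobacter lwoffii, Stenotrophomonas maltophilia.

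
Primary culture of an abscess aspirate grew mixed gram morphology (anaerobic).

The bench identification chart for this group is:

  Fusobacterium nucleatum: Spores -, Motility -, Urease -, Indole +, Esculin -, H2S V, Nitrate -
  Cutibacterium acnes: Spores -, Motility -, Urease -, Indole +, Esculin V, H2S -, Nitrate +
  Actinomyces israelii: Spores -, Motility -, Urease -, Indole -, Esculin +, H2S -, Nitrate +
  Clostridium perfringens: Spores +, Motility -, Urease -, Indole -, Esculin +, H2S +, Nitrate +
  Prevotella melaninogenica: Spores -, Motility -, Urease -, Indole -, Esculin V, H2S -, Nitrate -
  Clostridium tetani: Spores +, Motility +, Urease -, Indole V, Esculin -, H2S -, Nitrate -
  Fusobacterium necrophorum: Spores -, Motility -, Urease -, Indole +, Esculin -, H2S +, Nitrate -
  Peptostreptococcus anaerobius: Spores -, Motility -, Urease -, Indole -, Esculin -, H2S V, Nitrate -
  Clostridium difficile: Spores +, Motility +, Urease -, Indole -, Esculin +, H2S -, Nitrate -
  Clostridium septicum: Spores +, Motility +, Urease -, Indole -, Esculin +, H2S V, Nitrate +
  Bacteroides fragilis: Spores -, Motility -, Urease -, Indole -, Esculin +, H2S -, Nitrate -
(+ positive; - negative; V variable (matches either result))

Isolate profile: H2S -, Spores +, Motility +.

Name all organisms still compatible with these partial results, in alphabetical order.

Clostridium difficile, Clostridium septicum, Clostridium tetani

H2S -: excludes Clostridium perfringens, Fusobacterium necrophorum — 9 left.
Spores +: excludes 6 organisms — 3 left.
Motility +: all 3 remaining candidates are consistent.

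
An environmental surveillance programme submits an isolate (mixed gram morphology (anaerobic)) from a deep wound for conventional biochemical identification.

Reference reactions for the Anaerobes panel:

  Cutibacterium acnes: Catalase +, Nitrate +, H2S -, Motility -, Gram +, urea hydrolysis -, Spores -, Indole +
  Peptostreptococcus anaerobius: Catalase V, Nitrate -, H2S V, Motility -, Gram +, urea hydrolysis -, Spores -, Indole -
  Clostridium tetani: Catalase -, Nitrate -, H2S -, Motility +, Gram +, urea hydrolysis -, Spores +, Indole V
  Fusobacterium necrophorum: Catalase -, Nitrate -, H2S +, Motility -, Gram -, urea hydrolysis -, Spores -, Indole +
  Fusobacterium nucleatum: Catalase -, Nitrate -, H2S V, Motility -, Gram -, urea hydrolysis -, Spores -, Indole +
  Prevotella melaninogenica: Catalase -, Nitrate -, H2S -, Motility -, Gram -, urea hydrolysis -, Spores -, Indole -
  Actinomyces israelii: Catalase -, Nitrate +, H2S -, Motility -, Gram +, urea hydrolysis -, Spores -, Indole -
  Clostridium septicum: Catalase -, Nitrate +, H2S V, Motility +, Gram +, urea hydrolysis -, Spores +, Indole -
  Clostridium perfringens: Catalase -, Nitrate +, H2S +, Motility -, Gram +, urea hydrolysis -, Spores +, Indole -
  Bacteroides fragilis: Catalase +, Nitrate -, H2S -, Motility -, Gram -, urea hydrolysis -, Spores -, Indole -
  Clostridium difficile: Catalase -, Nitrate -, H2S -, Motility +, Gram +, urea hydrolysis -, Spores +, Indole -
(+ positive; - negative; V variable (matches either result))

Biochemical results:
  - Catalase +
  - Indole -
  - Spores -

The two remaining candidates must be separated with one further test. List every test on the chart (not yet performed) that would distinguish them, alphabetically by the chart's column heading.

Gram

Indole -: excludes Cutibacterium acnes, Fusobacterium necrophorum, Fusobacterium nucleatum — 8 left.
Catalase +: excludes 6 organisms — 2 left.
Spores -: all 2 remaining candidates are consistent.
Two candidates remain: Bacteroides fragilis and Peptostreptococcus anaerobius.
  Nitrate: - vs - — same for both, does not separate.
  H2S: - vs V — variable for at least one, does not separate.
  Motility: - vs - — same for both, does not separate.
  Gram: Bacteroides fragilis -, Peptostreptococcus anaerobius + — discriminates.
  urea hydrolysis: - vs - — same for both, does not separate.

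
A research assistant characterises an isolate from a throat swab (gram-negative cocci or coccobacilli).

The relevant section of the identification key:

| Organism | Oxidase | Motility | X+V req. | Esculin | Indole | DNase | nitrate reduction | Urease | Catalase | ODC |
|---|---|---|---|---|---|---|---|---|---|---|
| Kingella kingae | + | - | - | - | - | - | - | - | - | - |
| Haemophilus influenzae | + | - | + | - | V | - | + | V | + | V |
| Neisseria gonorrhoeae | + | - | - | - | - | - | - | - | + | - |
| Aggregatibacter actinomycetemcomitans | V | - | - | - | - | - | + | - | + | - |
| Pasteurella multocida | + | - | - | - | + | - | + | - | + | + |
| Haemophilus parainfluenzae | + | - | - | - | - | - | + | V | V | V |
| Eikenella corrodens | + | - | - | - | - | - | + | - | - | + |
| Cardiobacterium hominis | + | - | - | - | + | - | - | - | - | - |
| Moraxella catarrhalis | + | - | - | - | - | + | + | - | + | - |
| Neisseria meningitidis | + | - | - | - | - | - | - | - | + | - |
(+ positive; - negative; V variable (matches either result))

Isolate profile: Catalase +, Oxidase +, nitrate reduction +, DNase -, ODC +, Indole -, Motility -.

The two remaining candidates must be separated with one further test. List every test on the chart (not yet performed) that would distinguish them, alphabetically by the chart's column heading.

Oxidase +: all 10 remaining candidates are consistent.
DNase -: excludes Moraxella catarrhalis — 9 left.
Motility -: all 9 remaining candidates are consistent.
nitrate reduction +: excludes Kingella kingae, Neisseria gonorrhoeae, Cardiobacterium hominis, Neisseria meningitidis — 5 left.
Indole -: excludes Pasteurella multocida — 4 left.
Catalase +: excludes Eikenella corrodens — 3 left.
ODC +: excludes Aggregatibacter actinomycetemcomitans — 2 left.
Two candidates remain: Haemophilus influenzae and Haemophilus parainfluenzae.
  X+V req.: Haemophilus influenzae +, Haemophilus parainfluenzae - — discriminates.
  Esculin: - vs - — same for both, does not separate.
  Urease: V vs V — variable for at least one, does not separate.

X+V req.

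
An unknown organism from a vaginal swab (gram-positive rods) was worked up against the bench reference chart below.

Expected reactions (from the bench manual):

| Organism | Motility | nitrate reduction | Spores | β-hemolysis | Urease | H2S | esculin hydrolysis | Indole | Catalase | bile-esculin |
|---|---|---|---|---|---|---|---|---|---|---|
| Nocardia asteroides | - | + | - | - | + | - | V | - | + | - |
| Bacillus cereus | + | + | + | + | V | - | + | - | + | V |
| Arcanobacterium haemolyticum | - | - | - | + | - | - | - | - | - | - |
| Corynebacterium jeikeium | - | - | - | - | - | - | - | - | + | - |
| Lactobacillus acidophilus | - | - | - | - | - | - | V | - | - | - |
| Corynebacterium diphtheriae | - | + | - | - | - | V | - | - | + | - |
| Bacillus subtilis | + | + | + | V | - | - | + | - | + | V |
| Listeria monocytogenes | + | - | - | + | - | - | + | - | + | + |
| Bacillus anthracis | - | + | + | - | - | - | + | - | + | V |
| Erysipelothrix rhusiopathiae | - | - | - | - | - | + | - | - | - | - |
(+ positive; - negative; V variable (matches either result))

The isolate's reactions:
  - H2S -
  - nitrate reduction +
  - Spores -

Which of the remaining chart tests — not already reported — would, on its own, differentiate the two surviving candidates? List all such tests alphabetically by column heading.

Spores -: excludes Bacillus cereus, Bacillus subtilis, Bacillus anthracis — 7 left.
H2S -: excludes Erysipelothrix rhusiopathiae — 6 left.
nitrate reduction +: excludes Arcanobacterium haemolyticum, Corynebacterium jeikeium, Lactobacillus acidophilus, Listeria monocytogenes — 2 left.
Two candidates remain: Corynebacterium diphtheriae and Nocardia asteroides.
  Motility: - vs - — same for both, does not separate.
  β-hemolysis: - vs - — same for both, does not separate.
  Urease: Corynebacterium diphtheriae -, Nocardia asteroides + — discriminates.
  esculin hydrolysis: - vs V — variable for at least one, does not separate.
  Indole: - vs - — same for both, does not separate.
  Catalase: + vs + — same for both, does not separate.
  bile-esculin: - vs - — same for both, does not separate.

Urease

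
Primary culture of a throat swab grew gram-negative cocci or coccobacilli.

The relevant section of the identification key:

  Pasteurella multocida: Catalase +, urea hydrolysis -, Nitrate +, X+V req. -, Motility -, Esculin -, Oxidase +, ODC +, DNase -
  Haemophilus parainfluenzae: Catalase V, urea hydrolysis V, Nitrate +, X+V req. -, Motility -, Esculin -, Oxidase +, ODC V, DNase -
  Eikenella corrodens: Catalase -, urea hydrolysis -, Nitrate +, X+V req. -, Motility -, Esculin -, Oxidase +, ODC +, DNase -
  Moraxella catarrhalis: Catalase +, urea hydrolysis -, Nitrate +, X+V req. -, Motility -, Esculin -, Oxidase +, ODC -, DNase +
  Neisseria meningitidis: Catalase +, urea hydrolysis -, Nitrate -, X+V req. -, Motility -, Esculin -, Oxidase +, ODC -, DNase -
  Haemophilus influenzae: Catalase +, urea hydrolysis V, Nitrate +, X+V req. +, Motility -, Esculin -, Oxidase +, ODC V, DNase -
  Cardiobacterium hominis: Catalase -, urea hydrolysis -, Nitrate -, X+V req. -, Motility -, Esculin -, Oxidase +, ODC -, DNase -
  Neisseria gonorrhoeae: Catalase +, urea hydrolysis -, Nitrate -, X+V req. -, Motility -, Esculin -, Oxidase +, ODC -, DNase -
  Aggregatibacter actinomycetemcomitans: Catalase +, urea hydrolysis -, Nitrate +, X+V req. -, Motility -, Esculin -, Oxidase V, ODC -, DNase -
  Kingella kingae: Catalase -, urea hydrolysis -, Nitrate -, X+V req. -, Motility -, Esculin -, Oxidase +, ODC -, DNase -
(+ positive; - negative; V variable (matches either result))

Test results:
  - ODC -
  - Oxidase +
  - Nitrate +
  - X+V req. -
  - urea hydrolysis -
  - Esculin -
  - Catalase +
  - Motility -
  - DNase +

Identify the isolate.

Moraxella catarrhalis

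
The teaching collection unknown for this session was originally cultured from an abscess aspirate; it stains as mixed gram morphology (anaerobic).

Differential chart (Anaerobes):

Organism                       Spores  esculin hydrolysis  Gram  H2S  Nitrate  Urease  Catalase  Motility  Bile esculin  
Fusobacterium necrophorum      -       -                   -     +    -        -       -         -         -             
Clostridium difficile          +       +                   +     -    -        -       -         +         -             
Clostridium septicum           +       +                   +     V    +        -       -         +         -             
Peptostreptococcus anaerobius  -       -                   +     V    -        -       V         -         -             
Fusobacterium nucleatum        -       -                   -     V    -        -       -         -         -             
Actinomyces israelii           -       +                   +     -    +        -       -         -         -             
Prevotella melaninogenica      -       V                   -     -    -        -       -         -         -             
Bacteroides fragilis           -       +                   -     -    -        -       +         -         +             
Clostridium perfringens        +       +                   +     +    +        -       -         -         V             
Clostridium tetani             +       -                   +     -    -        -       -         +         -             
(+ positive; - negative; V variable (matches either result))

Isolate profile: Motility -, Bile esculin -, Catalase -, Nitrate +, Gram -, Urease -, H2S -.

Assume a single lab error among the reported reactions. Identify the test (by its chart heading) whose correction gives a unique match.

As reported, no row in the chart matches all 7 reactions.
Reversing Bile esculin → still no organism matches.
Reversing Urease → still no organism matches.
Reversing Motility → still no organism matches.
Reversing Catalase → still no organism matches.
Reversing H2S → still no organism matches.
Reversing Gram (to +) → unique match: Actinomyces israelii.
Reversing Nitrate → 2 organisms match (not unique).

Gram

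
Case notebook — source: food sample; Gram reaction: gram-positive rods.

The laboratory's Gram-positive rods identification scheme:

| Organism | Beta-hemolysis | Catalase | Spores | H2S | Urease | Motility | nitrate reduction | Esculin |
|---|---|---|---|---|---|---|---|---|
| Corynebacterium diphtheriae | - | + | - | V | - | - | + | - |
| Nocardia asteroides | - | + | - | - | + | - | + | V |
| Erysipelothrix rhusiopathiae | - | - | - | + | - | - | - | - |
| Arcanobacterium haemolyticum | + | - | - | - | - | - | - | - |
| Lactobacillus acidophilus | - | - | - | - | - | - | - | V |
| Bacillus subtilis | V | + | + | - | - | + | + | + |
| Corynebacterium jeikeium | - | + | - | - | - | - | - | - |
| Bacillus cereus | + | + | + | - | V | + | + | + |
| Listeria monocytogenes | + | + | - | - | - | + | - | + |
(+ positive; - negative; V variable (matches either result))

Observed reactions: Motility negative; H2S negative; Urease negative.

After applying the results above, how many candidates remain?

4

H2S -: excludes Erysipelothrix rhusiopathiae — 8 left.
Urease -: excludes Nocardia asteroides — 7 left.
Motility -: excludes Bacillus subtilis, Bacillus cereus, Listeria monocytogenes — 4 left.
Still consistent: Arcanobacterium haemolyticum, Corynebacterium diphtheriae, Corynebacterium jeikeium, Lactobacillus acidophilus.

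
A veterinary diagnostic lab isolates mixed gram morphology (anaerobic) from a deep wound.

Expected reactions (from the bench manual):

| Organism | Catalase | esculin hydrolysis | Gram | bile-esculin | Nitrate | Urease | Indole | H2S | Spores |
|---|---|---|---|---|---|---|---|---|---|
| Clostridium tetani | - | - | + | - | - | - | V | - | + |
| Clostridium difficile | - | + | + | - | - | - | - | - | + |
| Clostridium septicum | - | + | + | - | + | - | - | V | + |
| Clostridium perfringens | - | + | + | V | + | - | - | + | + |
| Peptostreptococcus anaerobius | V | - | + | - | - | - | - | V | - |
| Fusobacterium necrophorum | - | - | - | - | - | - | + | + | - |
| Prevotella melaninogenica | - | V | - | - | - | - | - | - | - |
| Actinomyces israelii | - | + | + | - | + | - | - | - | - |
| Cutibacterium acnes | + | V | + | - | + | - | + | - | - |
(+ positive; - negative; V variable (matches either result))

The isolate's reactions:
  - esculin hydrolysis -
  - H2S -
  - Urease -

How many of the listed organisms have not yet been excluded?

esculin hydrolysis -: excludes Clostridium difficile, Clostridium septicum, Clostridium perfringens, Actinomyces israelii — 5 left.
Urease -: all 5 remaining candidates are consistent.
H2S -: excludes Fusobacterium necrophorum — 4 left.
Still consistent: Clostridium tetani, Cutibacterium acnes, Peptostreptococcus anaerobius, Prevotella melaninogenica.

4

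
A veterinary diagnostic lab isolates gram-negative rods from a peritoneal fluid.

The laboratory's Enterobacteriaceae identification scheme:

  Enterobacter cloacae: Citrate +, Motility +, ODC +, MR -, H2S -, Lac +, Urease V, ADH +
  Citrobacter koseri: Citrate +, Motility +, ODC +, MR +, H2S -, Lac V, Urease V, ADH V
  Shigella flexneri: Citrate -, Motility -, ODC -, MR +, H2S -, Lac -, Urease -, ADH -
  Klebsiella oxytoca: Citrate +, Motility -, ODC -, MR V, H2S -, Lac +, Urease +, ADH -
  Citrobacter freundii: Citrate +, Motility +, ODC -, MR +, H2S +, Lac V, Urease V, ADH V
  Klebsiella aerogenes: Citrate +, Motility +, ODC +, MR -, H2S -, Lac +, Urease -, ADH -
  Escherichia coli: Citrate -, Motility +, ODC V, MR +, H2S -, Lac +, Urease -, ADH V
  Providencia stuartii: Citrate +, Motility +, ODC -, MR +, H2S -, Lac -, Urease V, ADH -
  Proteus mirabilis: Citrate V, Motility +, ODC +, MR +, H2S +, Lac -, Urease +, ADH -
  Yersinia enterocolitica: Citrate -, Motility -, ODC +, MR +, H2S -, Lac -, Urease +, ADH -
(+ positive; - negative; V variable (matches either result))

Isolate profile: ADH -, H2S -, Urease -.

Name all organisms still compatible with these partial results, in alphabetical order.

ADH -: excludes Enterobacter cloacae — 9 left.
H2S -: excludes Citrobacter freundii, Proteus mirabilis — 7 left.
Urease -: excludes Klebsiella oxytoca, Yersinia enterocolitica — 5 left.

Citrobacter koseri, Escherichia coli, Klebsiella aerogenes, Providencia stuartii, Shigella flexneri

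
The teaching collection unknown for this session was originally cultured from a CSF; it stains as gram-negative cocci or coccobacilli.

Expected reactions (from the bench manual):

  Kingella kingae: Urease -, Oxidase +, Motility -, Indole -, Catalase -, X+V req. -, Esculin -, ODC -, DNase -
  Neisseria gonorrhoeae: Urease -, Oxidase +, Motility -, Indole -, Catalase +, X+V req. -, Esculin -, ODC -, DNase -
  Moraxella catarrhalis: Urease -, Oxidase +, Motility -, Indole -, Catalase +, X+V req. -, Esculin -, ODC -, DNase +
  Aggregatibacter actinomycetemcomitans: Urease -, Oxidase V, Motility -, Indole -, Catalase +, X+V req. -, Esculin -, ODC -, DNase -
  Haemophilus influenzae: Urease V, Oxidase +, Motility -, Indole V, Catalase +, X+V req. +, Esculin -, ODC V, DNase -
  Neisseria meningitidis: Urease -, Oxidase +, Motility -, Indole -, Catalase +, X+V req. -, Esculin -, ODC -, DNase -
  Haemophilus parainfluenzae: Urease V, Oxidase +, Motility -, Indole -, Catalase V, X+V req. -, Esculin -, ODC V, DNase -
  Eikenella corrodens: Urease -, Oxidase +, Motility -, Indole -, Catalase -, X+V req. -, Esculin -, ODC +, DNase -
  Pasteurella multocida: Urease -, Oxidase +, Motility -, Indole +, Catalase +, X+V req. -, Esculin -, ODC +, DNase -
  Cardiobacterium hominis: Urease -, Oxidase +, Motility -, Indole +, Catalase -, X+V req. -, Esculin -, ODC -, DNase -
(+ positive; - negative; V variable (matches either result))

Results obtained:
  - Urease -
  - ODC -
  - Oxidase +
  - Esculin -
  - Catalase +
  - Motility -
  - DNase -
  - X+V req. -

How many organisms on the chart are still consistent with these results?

Esculin -: all 10 remaining candidates are consistent.
DNase -: excludes Moraxella catarrhalis — 9 left.
Motility -: all 9 remaining candidates are consistent.
ODC -: excludes Eikenella corrodens, Pasteurella multocida — 7 left.
Oxidase +: all 7 remaining candidates are consistent.
X+V req. -: excludes Haemophilus influenzae — 6 left.
Urease -: all 6 remaining candidates are consistent.
Catalase +: excludes Kingella kingae, Cardiobacterium hominis — 4 left.
Still consistent: Aggregatibacter actinomycetemcomitans, Haemophilus parainfluenzae, Neisseria gonorrhoeae, Neisseria meningitidis.

4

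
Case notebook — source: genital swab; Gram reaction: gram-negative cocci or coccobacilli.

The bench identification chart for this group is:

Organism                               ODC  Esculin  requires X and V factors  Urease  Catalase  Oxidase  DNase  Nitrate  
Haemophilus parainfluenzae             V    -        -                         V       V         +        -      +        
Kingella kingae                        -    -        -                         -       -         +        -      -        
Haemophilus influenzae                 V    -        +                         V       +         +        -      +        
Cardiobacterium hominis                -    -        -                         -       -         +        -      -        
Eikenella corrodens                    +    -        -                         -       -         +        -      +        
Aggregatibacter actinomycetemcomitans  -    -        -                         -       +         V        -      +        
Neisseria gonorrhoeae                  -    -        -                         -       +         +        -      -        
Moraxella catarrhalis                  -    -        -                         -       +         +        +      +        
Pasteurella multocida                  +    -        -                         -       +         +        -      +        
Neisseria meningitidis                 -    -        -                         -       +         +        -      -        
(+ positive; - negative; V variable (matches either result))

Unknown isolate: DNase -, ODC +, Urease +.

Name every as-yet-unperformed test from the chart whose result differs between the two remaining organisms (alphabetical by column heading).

requires X and V factors

Urease +: excludes 8 organisms — 2 left.
DNase -: all 2 remaining candidates are consistent.
ODC +: all 2 remaining candidates are consistent.
Two candidates remain: Haemophilus influenzae and Haemophilus parainfluenzae.
  Esculin: - vs - — same for both, does not separate.
  requires X and V factors: Haemophilus influenzae +, Haemophilus parainfluenzae - — discriminates.
  Catalase: + vs V — variable for at least one, does not separate.
  Oxidase: + vs + — same for both, does not separate.
  Nitrate: + vs + — same for both, does not separate.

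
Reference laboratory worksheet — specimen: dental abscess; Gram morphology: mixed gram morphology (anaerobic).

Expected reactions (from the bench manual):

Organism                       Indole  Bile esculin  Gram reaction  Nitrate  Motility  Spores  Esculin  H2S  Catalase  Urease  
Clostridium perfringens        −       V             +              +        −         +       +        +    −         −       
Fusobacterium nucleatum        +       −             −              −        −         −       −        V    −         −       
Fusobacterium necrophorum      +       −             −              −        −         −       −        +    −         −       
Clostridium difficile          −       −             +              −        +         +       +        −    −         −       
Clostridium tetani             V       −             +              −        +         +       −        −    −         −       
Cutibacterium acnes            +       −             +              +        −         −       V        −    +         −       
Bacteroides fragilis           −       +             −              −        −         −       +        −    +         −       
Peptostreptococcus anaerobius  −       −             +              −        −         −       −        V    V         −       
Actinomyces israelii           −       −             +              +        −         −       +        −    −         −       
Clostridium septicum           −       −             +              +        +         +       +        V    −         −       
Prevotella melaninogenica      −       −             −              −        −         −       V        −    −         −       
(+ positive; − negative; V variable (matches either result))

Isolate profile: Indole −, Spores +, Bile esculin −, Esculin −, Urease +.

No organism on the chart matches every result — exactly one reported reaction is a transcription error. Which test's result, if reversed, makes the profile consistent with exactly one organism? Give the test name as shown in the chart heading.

Urease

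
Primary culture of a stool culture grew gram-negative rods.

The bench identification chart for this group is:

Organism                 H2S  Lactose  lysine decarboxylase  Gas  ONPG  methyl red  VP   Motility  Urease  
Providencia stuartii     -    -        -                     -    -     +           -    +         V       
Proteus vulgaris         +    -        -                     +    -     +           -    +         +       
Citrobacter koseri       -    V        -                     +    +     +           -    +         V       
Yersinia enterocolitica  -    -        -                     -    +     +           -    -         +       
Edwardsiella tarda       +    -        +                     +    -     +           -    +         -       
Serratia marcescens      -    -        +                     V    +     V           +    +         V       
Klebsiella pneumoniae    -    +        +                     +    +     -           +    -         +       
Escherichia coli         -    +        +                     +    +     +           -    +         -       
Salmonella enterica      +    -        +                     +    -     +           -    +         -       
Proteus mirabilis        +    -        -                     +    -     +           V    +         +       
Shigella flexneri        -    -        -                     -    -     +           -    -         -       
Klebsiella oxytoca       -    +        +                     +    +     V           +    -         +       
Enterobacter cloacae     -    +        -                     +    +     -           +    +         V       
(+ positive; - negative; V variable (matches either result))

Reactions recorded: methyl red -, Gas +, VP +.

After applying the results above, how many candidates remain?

4

Gas +: excludes Providencia stuartii, Yersinia enterocolitica, Shigella flexneri — 10 left.
VP +: excludes 5 organisms — 5 left.
methyl red -: excludes Proteus mirabilis — 4 left.
Still consistent: Enterobacter cloacae, Klebsiella oxytoca, Klebsiella pneumoniae, Serratia marcescens.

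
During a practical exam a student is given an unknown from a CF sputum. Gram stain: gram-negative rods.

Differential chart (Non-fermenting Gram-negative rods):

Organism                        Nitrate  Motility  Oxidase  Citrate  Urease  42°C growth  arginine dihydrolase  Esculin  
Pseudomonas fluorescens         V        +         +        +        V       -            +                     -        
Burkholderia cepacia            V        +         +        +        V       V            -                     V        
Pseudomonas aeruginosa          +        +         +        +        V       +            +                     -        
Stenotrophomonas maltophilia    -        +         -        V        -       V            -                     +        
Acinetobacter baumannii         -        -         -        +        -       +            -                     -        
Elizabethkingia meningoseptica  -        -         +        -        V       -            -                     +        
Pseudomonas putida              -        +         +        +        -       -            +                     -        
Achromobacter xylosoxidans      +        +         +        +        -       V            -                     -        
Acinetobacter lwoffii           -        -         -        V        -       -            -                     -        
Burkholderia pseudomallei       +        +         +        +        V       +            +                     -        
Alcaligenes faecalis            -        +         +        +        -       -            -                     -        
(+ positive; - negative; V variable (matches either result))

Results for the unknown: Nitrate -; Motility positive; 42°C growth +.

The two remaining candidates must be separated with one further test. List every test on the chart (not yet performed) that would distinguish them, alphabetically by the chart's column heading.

Oxidase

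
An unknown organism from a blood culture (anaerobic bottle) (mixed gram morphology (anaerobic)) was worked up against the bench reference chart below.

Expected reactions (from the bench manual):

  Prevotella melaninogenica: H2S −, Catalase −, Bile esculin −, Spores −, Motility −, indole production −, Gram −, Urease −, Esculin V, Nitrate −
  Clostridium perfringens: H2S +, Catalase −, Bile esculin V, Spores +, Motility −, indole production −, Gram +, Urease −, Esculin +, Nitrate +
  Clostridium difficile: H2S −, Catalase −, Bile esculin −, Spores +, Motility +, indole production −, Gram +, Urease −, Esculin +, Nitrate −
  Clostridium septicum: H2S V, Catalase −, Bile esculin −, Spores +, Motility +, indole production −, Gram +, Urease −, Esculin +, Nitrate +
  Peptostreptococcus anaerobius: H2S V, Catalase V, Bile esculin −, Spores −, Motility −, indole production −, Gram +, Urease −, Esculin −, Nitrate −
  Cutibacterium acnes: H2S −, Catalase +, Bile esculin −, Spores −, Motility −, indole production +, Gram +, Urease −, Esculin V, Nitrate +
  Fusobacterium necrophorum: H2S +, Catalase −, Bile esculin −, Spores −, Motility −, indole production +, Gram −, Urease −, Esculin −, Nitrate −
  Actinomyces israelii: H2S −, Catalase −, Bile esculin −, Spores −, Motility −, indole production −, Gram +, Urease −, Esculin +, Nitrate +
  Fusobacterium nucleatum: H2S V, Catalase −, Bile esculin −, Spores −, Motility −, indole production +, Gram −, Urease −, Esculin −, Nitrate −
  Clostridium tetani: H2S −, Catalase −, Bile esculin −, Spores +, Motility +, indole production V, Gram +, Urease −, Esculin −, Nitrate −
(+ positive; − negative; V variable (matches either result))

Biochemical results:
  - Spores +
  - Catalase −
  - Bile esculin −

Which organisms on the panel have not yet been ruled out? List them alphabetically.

Clostridium difficile, Clostridium perfringens, Clostridium septicum, Clostridium tetani

Spores +: excludes 6 organisms — 4 left.
Bile esculin −: all 4 remaining candidates are consistent.
Catalase −: all 4 remaining candidates are consistent.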